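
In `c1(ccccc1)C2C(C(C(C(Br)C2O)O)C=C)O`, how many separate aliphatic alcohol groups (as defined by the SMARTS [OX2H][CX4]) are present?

[OX2H][CX4] is the SMARTS for an aliphatic alcohol: a hydroxyl oxygen bound to an sp3 (X4) carbon.
The molecule carries 3 separate instances of a hydroxyl group (-OH) meeting every constraint; each maps to a distinct set of atoms, giving 3 matches.

3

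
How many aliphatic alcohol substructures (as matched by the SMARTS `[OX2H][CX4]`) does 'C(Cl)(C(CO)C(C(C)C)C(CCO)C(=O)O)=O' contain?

2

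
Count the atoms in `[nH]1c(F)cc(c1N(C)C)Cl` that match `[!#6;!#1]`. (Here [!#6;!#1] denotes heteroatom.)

4

The query [!#6;!#1] means: not carbon and not hydrogen — any heteroatom.
Check the 10 heavy atoms by environment: 1× n (aromatic) → match; 4× c (aromatic) → no; 1× N → match; 2× C → no; 1× Cl → match; 1× F → match.
Summing the matching environments: 1 + 1 + 1 + 1 = 4 matching atoms.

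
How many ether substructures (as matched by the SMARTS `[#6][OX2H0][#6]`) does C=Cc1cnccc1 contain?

[#6][OX2H0][#6] is the SMARTS for an ether: an aliphatic oxygen bridging two carbons with no H on the oxygen.
No fragment in the molecule satisfies every constraint, giving 0 matches.

0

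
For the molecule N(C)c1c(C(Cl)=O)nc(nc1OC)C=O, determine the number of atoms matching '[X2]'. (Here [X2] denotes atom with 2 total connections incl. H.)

3

The query [X2] means: any atom with exactly two total connections (bonds + H).
Check the 15 heavy atoms by environment: 2× n (aromatic, X2) → match; 4× c (aromatic, X3) → no; 2× C (X3) → no; 2× O (X1) → no; 1× Cl (X1) → no; 1× O (X2) → match; 2× C (X4) → no; 1× N (X3) → no.
Summing the matching environments: 2 + 1 = 3 matching atoms.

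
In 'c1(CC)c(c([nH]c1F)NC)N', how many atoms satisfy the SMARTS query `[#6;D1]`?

The query [#6;D1] means: carbon bonded to exactly one heavy atom.
Check the 11 heavy atoms by environment: 1× n (aromatic, D2) → no; 4× c (aromatic, D3) → no; 1× C (D2) → no; 2× C (D1) → match; 1× N (D1) → no; 1× N (D2) → no; 1× F (D1) → no.
That gives 2 matching atoms.

2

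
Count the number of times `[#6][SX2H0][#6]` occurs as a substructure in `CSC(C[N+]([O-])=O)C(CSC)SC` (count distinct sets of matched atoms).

3

[#6][SX2H0][#6] is the SMARTS for a thioether: an aliphatic sulfur bridging two carbons with no H on the sulfur.
The molecule carries 3 separate instances of a methylthio ether (-SCH3) meeting every constraint; each maps to a distinct set of atoms, giving 3 matches.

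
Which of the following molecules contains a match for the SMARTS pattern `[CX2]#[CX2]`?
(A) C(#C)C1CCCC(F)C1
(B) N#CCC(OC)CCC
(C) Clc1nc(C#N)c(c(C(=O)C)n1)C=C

A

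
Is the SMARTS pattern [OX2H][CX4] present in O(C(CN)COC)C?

The pattern [OX2H][CX4] describes a hydroxyl oxygen bound to an sp3 (X4) carbon — an aliphatic alcohol.
The closest candidate here is a methoxy ether (-OCH3), but the oxygen has H0 (ether), not H1. No other fragment satisfies the full query, so there is no match.

No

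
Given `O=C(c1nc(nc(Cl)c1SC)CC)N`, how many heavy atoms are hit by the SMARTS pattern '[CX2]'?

0

Check the 14 heavy atoms by environment: 2× n (aromatic, X2) → no; 4× c (aromatic, X3) → no; 1× S (X2) → no; 3× C (X4) → no; 1× Cl (X1) → no; 1× C (X3) → no; 1× O (X1) → no; 1× N (X3) → no.
No environment satisfies the query, so 0 matching atoms.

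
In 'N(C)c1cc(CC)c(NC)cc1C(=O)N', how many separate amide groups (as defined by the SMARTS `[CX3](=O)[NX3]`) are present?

1

[CX3](=O)[NX3] is the SMARTS for an amide: a carbonyl carbon bonded to a trivalent nitrogen.
Exactly one fragment in the molecule meets all constraints, giving 1 match.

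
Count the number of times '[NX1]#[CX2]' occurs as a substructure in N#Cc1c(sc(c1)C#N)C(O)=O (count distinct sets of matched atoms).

2

[NX1]#[CX2] is the SMARTS for a nitrile: a nitrogen triple-bonded to a two-connected carbon.
The molecule carries 2 separate instances of a nitrile (-C#N) meeting every constraint; each maps to a distinct set of atoms, giving 2 matches.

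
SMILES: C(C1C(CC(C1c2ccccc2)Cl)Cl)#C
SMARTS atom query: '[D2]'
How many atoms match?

7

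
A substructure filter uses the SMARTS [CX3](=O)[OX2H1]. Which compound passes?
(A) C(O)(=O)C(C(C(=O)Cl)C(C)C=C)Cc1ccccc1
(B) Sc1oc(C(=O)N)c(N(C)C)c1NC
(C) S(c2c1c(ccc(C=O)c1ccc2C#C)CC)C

[CX3](=O)[OX2H1] describes an sp2 carbon double-bonded to O and single-bonded to an -OH oxygen (a carboxylic acid).
(A) contains a carboxylic acid group (-C(=O)OH), which satisfies every atom and bond constraint.
(B) has a primary amide (-C(=O)NH2) but the carbonyl is bonded to N, not to an -OH oxygen.
(C) has an aldehyde (-CHO) but there is no singly-bonded oxygen on the carbonyl carbon.
So the answer is (A).

A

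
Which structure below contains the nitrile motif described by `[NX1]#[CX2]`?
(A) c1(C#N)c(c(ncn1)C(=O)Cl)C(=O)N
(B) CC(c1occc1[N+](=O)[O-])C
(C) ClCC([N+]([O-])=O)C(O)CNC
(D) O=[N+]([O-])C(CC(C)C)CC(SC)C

A

[NX1]#[CX2] describes a nitrogen triple-bonded to a two-connected carbon (a nitrile).
(A) contains a nitrile (-C#N), which satisfies every atom and bond constraint.
(B) has a nitro group (-[N+](=O)[O-]) but there is no C#N triple bond.
(C) has a nitro group (-[N+](=O)[O-]) but there is no C#N triple bond.
(D) has a nitro group (-[N+](=O)[O-]) but there is no C#N triple bond.
So the answer is (A).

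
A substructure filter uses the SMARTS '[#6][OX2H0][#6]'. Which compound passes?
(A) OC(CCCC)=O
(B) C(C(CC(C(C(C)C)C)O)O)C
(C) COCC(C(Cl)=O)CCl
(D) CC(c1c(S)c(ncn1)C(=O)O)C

C

[#6][OX2H0][#6] describes an aliphatic oxygen bridging two carbons with no H on the oxygen (an ether).
(A) has a carboxylic acid group (-C(=O)OH) but the -OH oxygen has H1; the =O is OX1, not OX2.
(B) has a hydroxyl group (-OH) but the oxygen has H1, not H0 bridging two carbons.
(C) contains a methoxy ether (-OCH3), which satisfies every atom and bond constraint.
(D) has a carboxylic acid group (-C(=O)OH) but the -OH oxygen has H1; the =O is OX1, not OX2.
So the answer is (C).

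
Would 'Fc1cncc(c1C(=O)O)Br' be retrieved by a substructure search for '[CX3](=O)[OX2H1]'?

Yes

The pattern [CX3](=O)[OX2H1] describes an sp2 carbon double-bonded to O and single-bonded to an -OH oxygen — a carboxylic acid.
The molecule carries a carboxylic acid group (-C(=O)OH), whose atoms satisfy every constraint of the query, so the pattern matches.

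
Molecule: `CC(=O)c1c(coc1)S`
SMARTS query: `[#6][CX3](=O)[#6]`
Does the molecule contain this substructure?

Yes

The pattern [#6][CX3](=O)[#6] describes a carbonyl carbon (no H) flanked by two carbons — a ketone.
The molecule carries an acetyl/ketone group (-C(=O)CH3), whose atoms satisfy every constraint of the query, so the pattern matches.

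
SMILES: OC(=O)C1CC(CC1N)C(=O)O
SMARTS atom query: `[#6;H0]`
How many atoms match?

2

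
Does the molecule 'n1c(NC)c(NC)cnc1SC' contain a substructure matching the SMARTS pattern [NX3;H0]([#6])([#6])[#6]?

No

The pattern [NX3;H0]([#6])([#6])[#6] describes a trivalent nitrogen with no H, bonded to three carbons — a tertiary amine.
The closest candidate here is an N-methylamino group (-NHCH3), but the nitrogen still has one H (H1), not H0. No other fragment satisfies the full query, so there is no match.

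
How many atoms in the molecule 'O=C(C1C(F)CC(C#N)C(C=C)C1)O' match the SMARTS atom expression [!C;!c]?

4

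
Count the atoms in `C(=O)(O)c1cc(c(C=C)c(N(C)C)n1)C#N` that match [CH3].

2

The query [CH3] means: aliphatic carbon with exactly three hydrogens.
Check the 16 heavy atoms by environment: 1× n (aromatic, H0) → no; 4× c (aromatic, H0) → no; 1× c (aromatic, H1) → no; 2× C (H0) → no; 2× N (H0) → no; 2× C (H3) → match; 1× C (H1) → no; 1× C (H2) → no; 1× O (H0) → no; 1× O (H1) → no.
That gives 2 matching atoms.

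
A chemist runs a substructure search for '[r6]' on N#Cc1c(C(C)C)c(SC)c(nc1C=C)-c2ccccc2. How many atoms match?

Check the 21 heavy atoms by environment: 1× n (aromatic, in 6-ring) → match; 11× c (aromatic, in 6-ring) → match; 1× S (acyclic) → no; 7× C (acyclic) → no; 1× N (acyclic) → no.
Summing the matching environments: 1 + 11 = 12 matching atoms.

12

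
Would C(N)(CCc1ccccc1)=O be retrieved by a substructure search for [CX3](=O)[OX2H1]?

The pattern [CX3](=O)[OX2H1] describes an sp2 carbon double-bonded to O and single-bonded to an -OH oxygen — a carboxylic acid.
The closest candidate here is a primary amide (-C(=O)NH2), but the carbonyl is bonded to N, not to an -OH oxygen. No other fragment satisfies the full query, so there is no match.

No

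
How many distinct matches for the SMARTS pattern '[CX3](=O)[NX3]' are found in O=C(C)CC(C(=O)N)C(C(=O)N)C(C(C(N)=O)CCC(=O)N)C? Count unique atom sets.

4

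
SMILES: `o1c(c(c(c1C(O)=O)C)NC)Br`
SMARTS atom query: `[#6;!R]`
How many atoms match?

3

Check the 12 heavy atoms by environment: 1× o (aromatic, in 5-ring) → no; 4× c (aromatic, in 5-ring) → no; 3× C (acyclic) → match; 2× O (acyclic) → no; 1× Br (acyclic) → no; 1× N (acyclic) → no.
That gives 3 matching atoms.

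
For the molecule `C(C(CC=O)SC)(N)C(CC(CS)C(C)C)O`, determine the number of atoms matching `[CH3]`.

3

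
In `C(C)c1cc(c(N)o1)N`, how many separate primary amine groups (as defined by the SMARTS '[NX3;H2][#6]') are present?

2

[NX3;H2][#6] is the SMARTS for a primary amine: a trivalent nitrogen with two H attached to carbon.
The molecule carries 2 separate instances of a primary amino group (-NH2) meeting every constraint; each maps to a distinct set of atoms, giving 2 matches.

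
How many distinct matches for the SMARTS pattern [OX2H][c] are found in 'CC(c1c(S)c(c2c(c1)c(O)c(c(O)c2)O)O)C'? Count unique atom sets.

4

[OX2H][c] is the SMARTS for a phenol: a hydroxyl oxygen attached to an aromatic carbon.
The molecule carries 4 separate instances of a hydroxyl group (-OH) meeting every constraint; each maps to a distinct set of atoms, giving 4 matches.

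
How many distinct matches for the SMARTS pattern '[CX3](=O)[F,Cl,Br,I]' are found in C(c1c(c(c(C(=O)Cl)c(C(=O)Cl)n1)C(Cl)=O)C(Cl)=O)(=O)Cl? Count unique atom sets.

[CX3](=O)[F,Cl,Br,I] is the SMARTS for an acyl halide: a carbonyl carbon bonded to a halogen.
The molecule carries 5 separate instances of an acyl chloride (-C(=O)Cl) meeting every constraint; each maps to a distinct set of atoms, giving 5 matches.

5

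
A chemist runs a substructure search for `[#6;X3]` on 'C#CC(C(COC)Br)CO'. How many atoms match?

The query [#6;X3] means: any carbon (aromatic or not) with three total connections.
Check the 10 heavy atoms by environment: 5× C (X4) → no; 1× Br (X1) → no; 2× O (X2) → no; 2× C (X2) → no.
No environment satisfies the query, so 0 matching atoms.

0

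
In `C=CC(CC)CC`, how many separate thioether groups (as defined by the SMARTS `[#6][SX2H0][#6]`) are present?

[#6][SX2H0][#6] is the SMARTS for a thioether: an aliphatic sulfur bridging two carbons with no H on the sulfur.
No fragment in the molecule satisfies every constraint, giving 0 matches.

0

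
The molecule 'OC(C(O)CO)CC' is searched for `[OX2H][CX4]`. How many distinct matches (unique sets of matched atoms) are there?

3

[OX2H][CX4] is the SMARTS for an aliphatic alcohol: a hydroxyl oxygen bound to an sp3 (X4) carbon.
The molecule carries 3 separate instances of a hydroxyl group (-OH) meeting every constraint; each maps to a distinct set of atoms, giving 3 matches.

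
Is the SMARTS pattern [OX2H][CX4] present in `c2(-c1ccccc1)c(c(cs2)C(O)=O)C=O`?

No

The pattern [OX2H][CX4] describes a hydroxyl oxygen bound to an sp3 (X4) carbon — an aliphatic alcohol.
The closest candidate here is a carboxylic acid group (-C(=O)OH), but the -OH is on a CX3 carbonyl carbon, not a CX4 carbon. No other fragment satisfies the full query, so there is no match.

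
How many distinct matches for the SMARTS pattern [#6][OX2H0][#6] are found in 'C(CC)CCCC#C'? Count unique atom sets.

[#6][OX2H0][#6] is the SMARTS for an ether: an aliphatic oxygen bridging two carbons with no H on the oxygen.
No fragment in the molecule satisfies every constraint, giving 0 matches.

0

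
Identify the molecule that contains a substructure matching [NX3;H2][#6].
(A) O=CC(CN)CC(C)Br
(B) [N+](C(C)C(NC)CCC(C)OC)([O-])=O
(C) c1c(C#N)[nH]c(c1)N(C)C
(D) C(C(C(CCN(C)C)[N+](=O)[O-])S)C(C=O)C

A

[NX3;H2][#6] describes a trivalent nitrogen with two H attached to carbon (a primary amine).
(A) contains a primary amino group (-NH2), which satisfies every atom and bond constraint.
(B) has a nitro group (-[N+](=O)[O-]) but the nitrogen is [N+] with no H, not NX3H2.
(C) has a dimethylamino group (-N(CH3)2) but the nitrogen has H0, not H2.
(D) has a nitro group (-[N+](=O)[O-]) but the nitrogen is [N+] with no H, not NX3H2.
So the answer is (A).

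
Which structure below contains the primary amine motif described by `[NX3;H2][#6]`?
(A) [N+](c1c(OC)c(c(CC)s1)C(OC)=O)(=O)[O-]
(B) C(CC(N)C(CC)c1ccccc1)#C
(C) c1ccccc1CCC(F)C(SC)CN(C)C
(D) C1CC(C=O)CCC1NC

B

[NX3;H2][#6] describes a trivalent nitrogen with two H attached to carbon (a primary amine).
(A) has a nitro group (-[N+](=O)[O-]) but the nitrogen is [N+] with no H, not NX3H2.
(B) contains a primary amino group (-NH2), which satisfies every atom and bond constraint.
(C) has a dimethylamino group (-N(CH3)2) but the nitrogen has H0, not H2.
(D) has an N-methylamino group (-NHCH3) but the nitrogen bears two carbons and only one H (H1), not H2.
So the answer is (B).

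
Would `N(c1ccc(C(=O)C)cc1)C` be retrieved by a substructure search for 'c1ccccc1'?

Yes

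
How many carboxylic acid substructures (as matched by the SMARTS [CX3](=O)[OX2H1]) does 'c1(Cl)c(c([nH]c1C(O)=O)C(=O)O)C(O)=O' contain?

3

[CX3](=O)[OX2H1] is the SMARTS for a carboxylic acid: an sp2 carbon double-bonded to O and single-bonded to an -OH oxygen.
The molecule carries 3 separate instances of a carboxylic acid group (-C(=O)OH) meeting every constraint; each maps to a distinct set of atoms, giving 3 matches.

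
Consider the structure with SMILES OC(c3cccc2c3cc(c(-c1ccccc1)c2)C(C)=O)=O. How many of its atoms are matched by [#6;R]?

16

The query [#6;R] means: carbon that is part of a ring.
Check the 22 heavy atoms by environment: 16× c (aromatic, in 6-ring) → match; 3× C (acyclic) → no; 3× O (acyclic) → no.
That gives 16 matching atoms.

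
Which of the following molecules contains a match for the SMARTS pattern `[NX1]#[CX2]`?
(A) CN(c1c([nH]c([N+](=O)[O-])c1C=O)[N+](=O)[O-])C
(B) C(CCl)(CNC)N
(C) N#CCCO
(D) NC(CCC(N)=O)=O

C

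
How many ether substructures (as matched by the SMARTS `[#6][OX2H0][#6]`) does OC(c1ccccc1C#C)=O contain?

[#6][OX2H0][#6] is the SMARTS for an ether: an aliphatic oxygen bridging two carbons with no H on the oxygen.
The molecule has a carboxylic acid group (-C(=O)OH), but the -OH oxygen has H1; the =O is OX1, not OX2; nothing else fits, so there are 0 matches.

0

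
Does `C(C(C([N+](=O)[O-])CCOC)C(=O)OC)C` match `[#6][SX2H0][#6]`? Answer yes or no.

The pattern [#6][SX2H0][#6] describes an aliphatic sulfur bridging two carbons with no H on the sulfur — a thioether.
The closest candidate here is a methoxy ether (-OCH3), but the bridging atom is O, not S. No other fragment satisfies the full query, so there is no match.

No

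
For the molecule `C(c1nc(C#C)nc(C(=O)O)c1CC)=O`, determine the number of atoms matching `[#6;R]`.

4

The query [#6;R] means: carbon that is part of a ring.
Check the 15 heavy atoms by environment: 2× n (aromatic, in 6-ring) → no; 4× c (aromatic, in 6-ring) → match; 6× C (acyclic) → no; 3× O (acyclic) → no.
That gives 4 matching atoms.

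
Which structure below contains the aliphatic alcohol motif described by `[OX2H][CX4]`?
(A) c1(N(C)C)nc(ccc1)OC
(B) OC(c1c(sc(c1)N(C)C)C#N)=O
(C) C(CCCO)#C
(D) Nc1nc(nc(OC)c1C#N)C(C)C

C

[OX2H][CX4] describes a hydroxyl oxygen bound to an sp3 (X4) carbon (an aliphatic alcohol).
(A) has a methoxy ether (-OCH3) but the oxygen has H0 (ether), not H1.
(B) has a carboxylic acid group (-C(=O)OH) but the -OH is on a CX3 carbonyl carbon, not a CX4 carbon.
(C) contains a hydroxyl group (-OH), which satisfies every atom and bond constraint.
(D) has a methoxy ether (-OCH3) but the oxygen has H0 (ether), not H1.
So the answer is (C).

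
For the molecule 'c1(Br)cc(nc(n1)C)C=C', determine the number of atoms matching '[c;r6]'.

The query [c;r6] means: aromatic carbon that belongs to a six-membered ring.
Check the 10 heavy atoms by environment: 2× n (aromatic, in 6-ring) → no; 4× c (aromatic, in 6-ring) → match; 1× Br (acyclic) → no; 3× C (acyclic) → no.
That gives 4 matching atoms.

4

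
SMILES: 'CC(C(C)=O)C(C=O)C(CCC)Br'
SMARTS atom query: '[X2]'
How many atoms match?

0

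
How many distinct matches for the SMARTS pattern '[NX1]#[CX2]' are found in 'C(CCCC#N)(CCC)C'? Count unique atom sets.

1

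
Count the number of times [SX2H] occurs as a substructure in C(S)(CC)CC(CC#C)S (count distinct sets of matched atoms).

[SX2H] is the SMARTS for a thiol: an aliphatic sulfur with two connections, one being H.
The molecule carries 2 separate instances of a thiol (-SH) meeting every constraint; each maps to a distinct set of atoms, giving 2 matches.

2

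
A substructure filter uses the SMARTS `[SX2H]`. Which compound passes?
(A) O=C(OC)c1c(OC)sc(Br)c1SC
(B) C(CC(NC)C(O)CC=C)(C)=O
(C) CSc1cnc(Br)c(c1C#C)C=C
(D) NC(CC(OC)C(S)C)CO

D

[SX2H] describes an aliphatic sulfur with two connections, one being H (a thiol).
(A) has a methylthio ether (-SCH3) but the sulfur has H0 (bonded to two carbons), not H1.
(B) has a hydroxyl group (-OH) but it is an -OH, not an -SH.
(C) has a methylthio ether (-SCH3) but the sulfur has H0 (bonded to two carbons), not H1.
(D) contains a thiol (-SH), which satisfies every atom and bond constraint.
So the answer is (D).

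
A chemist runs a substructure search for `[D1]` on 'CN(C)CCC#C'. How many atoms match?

3

The query [D1] means: atom with exactly one heavy-atom neighbour (degree 1).
Check the 7 heavy atoms by environment: 3× C (D2) → no; 1× N (D3) → no; 3× C (D1) → match.
That gives 3 matching atoms.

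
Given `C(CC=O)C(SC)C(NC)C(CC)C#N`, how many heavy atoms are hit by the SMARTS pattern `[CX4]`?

9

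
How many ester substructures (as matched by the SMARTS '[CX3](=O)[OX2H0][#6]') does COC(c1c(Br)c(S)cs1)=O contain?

[CX3](=O)[OX2H0][#6] is the SMARTS for an ester: a carbonyl carbon bonded to an oxygen that is itself bonded to carbon (no H on that O).
Exactly one fragment in the molecule meets all constraints, giving 1 match.

1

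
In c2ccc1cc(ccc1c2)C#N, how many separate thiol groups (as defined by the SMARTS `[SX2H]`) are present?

0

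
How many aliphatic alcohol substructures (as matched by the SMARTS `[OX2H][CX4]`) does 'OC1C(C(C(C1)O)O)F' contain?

[OX2H][CX4] is the SMARTS for an aliphatic alcohol: a hydroxyl oxygen bound to an sp3 (X4) carbon.
The molecule carries 3 separate instances of a hydroxyl group (-OH) meeting every constraint; each maps to a distinct set of atoms, giving 3 matches.

3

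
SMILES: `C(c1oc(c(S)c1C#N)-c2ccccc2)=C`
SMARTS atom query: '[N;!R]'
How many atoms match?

The query [N;!R] means: aliphatic nitrogen not in a ring.
Check the 16 heavy atoms by environment: 1× o (aromatic, in 5-ring) → no; 4× c (aromatic, in 5-ring) → no; 6× c (aromatic, in 6-ring) → no; 3× C (acyclic) → no; 1× N (acyclic) → match; 1× S (acyclic) → no.
That gives 1 matching atom.

1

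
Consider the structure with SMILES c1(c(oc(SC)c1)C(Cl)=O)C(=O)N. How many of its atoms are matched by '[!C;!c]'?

6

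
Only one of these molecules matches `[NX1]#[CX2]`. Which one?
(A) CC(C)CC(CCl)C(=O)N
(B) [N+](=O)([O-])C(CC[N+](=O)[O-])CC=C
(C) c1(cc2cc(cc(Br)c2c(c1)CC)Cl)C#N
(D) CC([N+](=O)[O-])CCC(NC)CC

[NX1]#[CX2] describes a nitrogen triple-bonded to a two-connected carbon (a nitrile).
(A) has a primary amide (-C(=O)NH2) but the nitrogen is NX3, not NX1.
(B) has a nitro group (-[N+](=O)[O-]) but there is no C#N triple bond.
(C) contains a nitrile (-C#N), which satisfies every atom and bond constraint.
(D) has a nitro group (-[N+](=O)[O-]) but there is no C#N triple bond.
So the answer is (C).

C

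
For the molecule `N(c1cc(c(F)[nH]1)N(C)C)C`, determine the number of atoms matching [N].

2

The query [N] means: uppercase N matches aliphatic (non-aromatic) nitrogen only.
Check the 11 heavy atoms by environment: 1× n (aromatic) → no; 4× c (aromatic) → no; 2× N → match; 3× C → no; 1× F → no.
That gives 2 matching atoms.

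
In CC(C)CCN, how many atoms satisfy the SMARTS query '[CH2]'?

2

The query [CH2] means: aliphatic carbon with exactly two hydrogens.
Check the 6 heavy atoms by environment: 2× C (H2) → match; 1× N (H2) → no; 1× C (H1) → no; 2× C (H3) → no.
That gives 2 matching atoms.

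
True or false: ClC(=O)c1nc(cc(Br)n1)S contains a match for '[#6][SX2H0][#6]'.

False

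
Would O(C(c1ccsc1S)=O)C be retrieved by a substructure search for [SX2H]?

Yes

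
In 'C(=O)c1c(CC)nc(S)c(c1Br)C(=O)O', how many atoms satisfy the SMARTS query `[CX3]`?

2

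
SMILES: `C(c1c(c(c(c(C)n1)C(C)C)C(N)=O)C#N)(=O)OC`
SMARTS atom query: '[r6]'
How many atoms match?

6

Check the 19 heavy atoms by environment: 1× n (aromatic, in 6-ring) → match; 5× c (aromatic, in 6-ring) → match; 8× C (acyclic) → no; 3× O (acyclic) → no; 2× N (acyclic) → no.
Summing the matching environments: 1 + 5 = 6 matching atoms.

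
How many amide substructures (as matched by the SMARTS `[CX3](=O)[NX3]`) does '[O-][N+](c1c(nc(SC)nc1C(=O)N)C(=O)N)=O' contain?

[CX3](=O)[NX3] is the SMARTS for an amide: a carbonyl carbon bonded to a trivalent nitrogen.
The molecule carries 2 separate instances of a primary amide (-C(=O)NH2) meeting every constraint; each maps to a distinct set of atoms, giving 2 matches.

2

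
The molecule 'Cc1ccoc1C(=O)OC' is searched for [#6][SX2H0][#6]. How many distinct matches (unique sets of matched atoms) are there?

0

[#6][SX2H0][#6] is the SMARTS for a thioether: an aliphatic sulfur bridging two carbons with no H on the sulfur.
No fragment in the molecule satisfies every constraint, giving 0 matches.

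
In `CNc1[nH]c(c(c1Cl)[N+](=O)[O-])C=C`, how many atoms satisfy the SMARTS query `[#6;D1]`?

The query [#6;D1] means: carbon bonded to exactly one heavy atom.
Check the 13 heavy atoms by environment: 1× n (aromatic, D2) → no; 4× c (aromatic, D3) → no; 1× N (D2) → no; 2× C (D1) → match; 1× Cl (D1) → no; 1× N (charge +1, D3) → no; 1× O (charge -1, D1) → no; 1× O (D1) → no; 1× C (D2) → no.
That gives 2 matching atoms.

2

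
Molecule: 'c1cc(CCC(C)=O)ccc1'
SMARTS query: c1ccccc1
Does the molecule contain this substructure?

Yes

The pattern c1ccccc1 describes six aromatic carbons in a ring — a benzene ring.
The molecule carries a phenyl ring, whose atoms satisfy every constraint of the query, so the pattern matches.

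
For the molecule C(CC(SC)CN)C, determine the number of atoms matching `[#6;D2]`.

3

The query [#6;D2] means: any carbon bonded to exactly two heavy atoms.
Check the 8 heavy atoms by environment: 3× C (D2) → match; 1× C (D3) → no; 1× S (D2) → no; 2× C (D1) → no; 1× N (D1) → no.
That gives 3 matching atoms.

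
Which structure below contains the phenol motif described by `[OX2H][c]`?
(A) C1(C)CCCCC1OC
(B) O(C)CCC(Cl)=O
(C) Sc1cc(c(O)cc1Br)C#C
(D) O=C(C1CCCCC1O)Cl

C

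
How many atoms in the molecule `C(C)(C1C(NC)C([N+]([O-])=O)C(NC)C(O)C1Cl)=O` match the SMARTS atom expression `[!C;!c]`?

Check the 18 heavy atoms by environment: 10× C → no; 2× N → match; 3× O → match; 1× Cl → match; 1× N (charge +1) → match; 1× O (charge -1) → match.
Summing the matching environments: 2 + 3 + 1 + 1 + 1 = 8 matching atoms.

8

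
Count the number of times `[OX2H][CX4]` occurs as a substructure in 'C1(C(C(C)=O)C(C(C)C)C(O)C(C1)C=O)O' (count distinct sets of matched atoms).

[OX2H][CX4] is the SMARTS for an aliphatic alcohol: a hydroxyl oxygen bound to an sp3 (X4) carbon.
The molecule carries 2 separate instances of a hydroxyl group (-OH) meeting every constraint; each maps to a distinct set of atoms, giving 2 matches.

2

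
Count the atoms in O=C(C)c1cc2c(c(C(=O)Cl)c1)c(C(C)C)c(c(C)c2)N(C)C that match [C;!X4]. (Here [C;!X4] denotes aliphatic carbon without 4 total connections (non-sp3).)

The query [C;!X4] means: aliphatic carbon that does not have four total connections.
Check the 23 heavy atoms by environment: 10× c (aromatic, X3) → no; 7× C (X4) → no; 2× C (X3) → match; 2× O (X1) → no; 1× Cl (X1) → no; 1× N (X3) → no.
That gives 2 matching atoms.

2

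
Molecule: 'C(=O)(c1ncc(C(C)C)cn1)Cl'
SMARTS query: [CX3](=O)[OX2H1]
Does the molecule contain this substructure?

The pattern [CX3](=O)[OX2H1] describes an sp2 carbon double-bonded to O and single-bonded to an -OH oxygen — a carboxylic acid.
The closest candidate here is an acyl chloride (-C(=O)Cl), but the carbonyl is bonded to Cl, not to an -OH oxygen. No other fragment satisfies the full query, so there is no match.

No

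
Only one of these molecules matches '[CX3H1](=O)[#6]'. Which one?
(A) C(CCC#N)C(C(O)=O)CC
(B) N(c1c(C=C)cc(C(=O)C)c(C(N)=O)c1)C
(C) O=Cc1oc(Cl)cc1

C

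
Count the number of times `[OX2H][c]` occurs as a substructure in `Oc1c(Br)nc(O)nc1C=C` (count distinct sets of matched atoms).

2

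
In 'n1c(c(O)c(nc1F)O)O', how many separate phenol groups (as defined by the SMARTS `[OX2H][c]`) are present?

[OX2H][c] is the SMARTS for a phenol: a hydroxyl oxygen attached to an aromatic carbon.
The molecule carries 3 separate instances of a hydroxyl group (-OH) meeting every constraint; each maps to a distinct set of atoms, giving 3 matches.

3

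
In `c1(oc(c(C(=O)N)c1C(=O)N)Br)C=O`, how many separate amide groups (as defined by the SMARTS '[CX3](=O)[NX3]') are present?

[CX3](=O)[NX3] is the SMARTS for an amide: a carbonyl carbon bonded to a trivalent nitrogen.
The molecule carries 2 separate instances of a primary amide (-C(=O)NH2) meeting every constraint; each maps to a distinct set of atoms, giving 2 matches.

2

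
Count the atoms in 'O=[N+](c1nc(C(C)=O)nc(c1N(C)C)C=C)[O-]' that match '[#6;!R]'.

6

The query [#6;!R] means: carbon not in any ring.
Check the 17 heavy atoms by environment: 2× n (aromatic, in 6-ring) → no; 4× c (aromatic, in 6-ring) → no; 1× N (acyclic) → no; 6× C (acyclic) → match; 1× N (charge +1, acyclic) → no; 1× O (charge -1, acyclic) → no; 2× O (acyclic) → no.
That gives 6 matching atoms.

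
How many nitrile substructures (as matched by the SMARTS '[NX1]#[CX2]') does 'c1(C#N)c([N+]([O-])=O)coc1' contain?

1

[NX1]#[CX2] is the SMARTS for a nitrile: a nitrogen triple-bonded to a two-connected carbon.
Exactly one fragment in the molecule meets all constraints, giving 1 match.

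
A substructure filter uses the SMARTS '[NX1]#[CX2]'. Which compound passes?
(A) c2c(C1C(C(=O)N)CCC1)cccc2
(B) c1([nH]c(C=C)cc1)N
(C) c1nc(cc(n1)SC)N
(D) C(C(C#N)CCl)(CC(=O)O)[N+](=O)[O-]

D

[NX1]#[CX2] describes a nitrogen triple-bonded to a two-connected carbon (a nitrile).
(A) has a primary amide (-C(=O)NH2) but the nitrogen is NX3, not NX1.
(B) has a primary amino group (-NH2) but the nitrogen is NX3 (three connections), not NX1 triple-bonded.
(C) has a primary amino group (-NH2) but the nitrogen is NX3 (three connections), not NX1 triple-bonded.
(D) contains a nitrile (-C#N), which satisfies every atom and bond constraint.
So the answer is (D).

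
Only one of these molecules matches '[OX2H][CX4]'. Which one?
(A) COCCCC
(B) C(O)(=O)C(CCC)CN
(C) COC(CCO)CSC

C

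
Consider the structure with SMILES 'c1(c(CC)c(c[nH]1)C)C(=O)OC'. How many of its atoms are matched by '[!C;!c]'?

3

The query [!C;!c] means: neither aliphatic nor aromatic carbon — same as [!#6].
Check the 12 heavy atoms by environment: 1× n (aromatic) → match; 4× c (aromatic) → no; 5× C → no; 2× O → match.
Summing the matching environments: 1 + 2 = 3 matching atoms.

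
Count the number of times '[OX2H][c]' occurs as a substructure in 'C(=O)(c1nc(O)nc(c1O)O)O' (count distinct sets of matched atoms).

3

[OX2H][c] is the SMARTS for a phenol: a hydroxyl oxygen attached to an aromatic carbon.
The molecule carries 3 separate instances of a hydroxyl group (-OH) meeting every constraint; each maps to a distinct set of atoms, giving 3 matches.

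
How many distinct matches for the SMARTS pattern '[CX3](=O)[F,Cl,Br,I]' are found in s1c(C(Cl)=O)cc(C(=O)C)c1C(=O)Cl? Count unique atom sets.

2

[CX3](=O)[F,Cl,Br,I] is the SMARTS for an acyl halide: a carbonyl carbon bonded to a halogen.
The molecule carries 2 separate instances of an acyl chloride (-C(=O)Cl) meeting every constraint; each maps to a distinct set of atoms, giving 2 matches.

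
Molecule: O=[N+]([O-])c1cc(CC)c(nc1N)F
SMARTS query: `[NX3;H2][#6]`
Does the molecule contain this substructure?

Yes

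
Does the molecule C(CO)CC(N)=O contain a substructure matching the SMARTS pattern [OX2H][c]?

No

The pattern [OX2H][c] describes a hydroxyl oxygen attached to an aromatic carbon — a phenol.
The closest candidate here is a hydroxyl group (-OH), but the -OH is on an aliphatic carbon, not an aromatic c. No other fragment satisfies the full query, so there is no match.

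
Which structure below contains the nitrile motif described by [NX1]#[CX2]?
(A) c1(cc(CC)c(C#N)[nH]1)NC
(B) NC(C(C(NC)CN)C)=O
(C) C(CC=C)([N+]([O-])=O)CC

[NX1]#[CX2] describes a nitrogen triple-bonded to a two-connected carbon (a nitrile).
(A) contains a nitrile (-C#N), which satisfies every atom and bond constraint.
(B) has a primary amide (-C(=O)NH2) but the nitrogen is NX3, not NX1.
(C) has a nitro group (-[N+](=O)[O-]) but there is no C#N triple bond.
So the answer is (A).

A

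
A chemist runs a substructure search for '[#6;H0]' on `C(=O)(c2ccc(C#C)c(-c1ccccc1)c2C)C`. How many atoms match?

Check the 18 heavy atoms by environment: 7× c (aromatic, H1) → no; 5× c (aromatic, H0) → match; 2× C (H0) → match; 1× O (H0) → no; 2× C (H3) → no; 1× C (H1) → no.
Summing the matching environments: 5 + 2 = 7 matching atoms.

7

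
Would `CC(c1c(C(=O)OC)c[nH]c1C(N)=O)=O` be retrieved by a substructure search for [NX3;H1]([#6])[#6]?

No

The pattern [NX3;H1]([#6])[#6] describes a trivalent nitrogen with one H, bonded to two carbons — a secondary amine.
The closest candidate here is a primary amide (-C(=O)NH2), but the -C(=O)NH2 nitrogen has H2, not H1. No other fragment satisfies the full query, so there is no match.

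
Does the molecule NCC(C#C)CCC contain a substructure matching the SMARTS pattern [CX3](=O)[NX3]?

The pattern [CX3](=O)[NX3] describes a carbonyl carbon bonded to a trivalent nitrogen — an amide.
The closest candidate here is a primary amino group (-NH2), but the -NH2 is not attached to a carbonyl carbon. No other fragment satisfies the full query, so there is no match.

No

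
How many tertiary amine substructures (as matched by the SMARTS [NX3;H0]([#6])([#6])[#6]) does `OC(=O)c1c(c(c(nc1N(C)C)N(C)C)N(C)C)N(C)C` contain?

4

[NX3;H0]([#6])([#6])[#6] is the SMARTS for a tertiary amine: a trivalent nitrogen with no H, bonded to three carbons.
The molecule carries 4 separate instances of a dimethylamino group (-N(CH3)2) meeting every constraint; each maps to a distinct set of atoms, giving 4 matches.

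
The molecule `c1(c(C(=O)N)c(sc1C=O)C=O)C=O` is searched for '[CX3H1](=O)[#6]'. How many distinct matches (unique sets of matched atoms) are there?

3

[CX3H1](=O)[#6] is the SMARTS for an aldehyde: an sp2 carbon with one H, double-bonded to O and single-bonded to carbon.
The molecule carries 3 separate instances of an aldehyde (-CHO) meeting every constraint; each maps to a distinct set of atoms, giving 3 matches.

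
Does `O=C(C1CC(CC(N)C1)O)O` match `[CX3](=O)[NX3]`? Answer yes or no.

No

The pattern [CX3](=O)[NX3] describes a carbonyl carbon bonded to a trivalent nitrogen — an amide.
The closest candidate here is a carboxylic acid group (-C(=O)OH), but the carbonyl is bonded to O, not to an NX3 nitrogen. No other fragment satisfies the full query, so there is no match.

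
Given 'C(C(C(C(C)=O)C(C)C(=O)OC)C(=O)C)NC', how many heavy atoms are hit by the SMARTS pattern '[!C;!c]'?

Check the 17 heavy atoms by environment: 12× C → no; 4× O → match; 1× N → match.
Summing the matching environments: 4 + 1 = 5 matching atoms.

5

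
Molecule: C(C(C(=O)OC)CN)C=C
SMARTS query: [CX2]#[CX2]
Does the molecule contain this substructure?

No

The pattern [CX2]#[CX2] describes a carbon-carbon triple bond — an alkyne.
The closest candidate here is a vinyl group (-CH=CH2), but the C=C is a double bond; both carbons are CX3, not CX2. No other fragment satisfies the full query, so there is no match.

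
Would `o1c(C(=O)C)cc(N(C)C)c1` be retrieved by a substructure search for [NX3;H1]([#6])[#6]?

The pattern [NX3;H1]([#6])[#6] describes a trivalent nitrogen with one H, bonded to two carbons — a secondary amine.
The closest candidate here is a dimethylamino group (-N(CH3)2), but the nitrogen has H0, not H1. No other fragment satisfies the full query, so there is no match.

No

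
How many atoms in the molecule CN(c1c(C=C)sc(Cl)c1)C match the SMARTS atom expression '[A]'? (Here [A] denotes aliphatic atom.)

The query [A] means: A matches any aliphatic (non-aromatic) heavy atom.
Check the 11 heavy atoms by environment: 1× s (aromatic) → no; 4× c (aromatic) → no; 4× C → match; 1× Cl → match; 1× N → match.
Summing the matching environments: 4 + 1 + 1 = 6 matching atoms.

6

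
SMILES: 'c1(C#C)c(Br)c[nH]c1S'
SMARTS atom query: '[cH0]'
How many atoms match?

3

The query [cH0] means: aromatic carbon with no attached hydrogen (substituted or ring-fusion).
Check the 9 heavy atoms by environment: 1× n (aromatic, H1) → no; 3× c (aromatic, H0) → match; 1× c (aromatic, H1) → no; 1× Br (H0) → no; 1× S (H1) → no; 1× C (H0) → no; 1× C (H1) → no.
That gives 3 matching atoms.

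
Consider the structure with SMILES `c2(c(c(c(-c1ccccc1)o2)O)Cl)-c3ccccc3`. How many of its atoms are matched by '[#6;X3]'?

16

The query [#6;X3] means: any carbon (aromatic or not) with three total connections.
Check the 19 heavy atoms by environment: 1× o (aromatic, X2) → no; 16× c (aromatic, X3) → match; 1× Cl (X1) → no; 1× O (X2) → no.
That gives 16 matching atoms.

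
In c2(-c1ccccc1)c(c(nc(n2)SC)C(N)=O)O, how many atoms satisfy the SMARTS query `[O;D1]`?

The query [O;D1] means: aliphatic oxygen bonded to exactly one heavy atom.
Check the 18 heavy atoms by environment: 2× n (aromatic, D2) → no; 5× c (aromatic, D3) → no; 1× S (D2) → no; 1× C (D1) → no; 5× c (aromatic, D2) → no; 2× O (D1) → match; 1× C (D3) → no; 1× N (D1) → no.
That gives 2 matching atoms.

2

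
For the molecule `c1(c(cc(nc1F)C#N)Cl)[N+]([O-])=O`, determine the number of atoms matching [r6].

6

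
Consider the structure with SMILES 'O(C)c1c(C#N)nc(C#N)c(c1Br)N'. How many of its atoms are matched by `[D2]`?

4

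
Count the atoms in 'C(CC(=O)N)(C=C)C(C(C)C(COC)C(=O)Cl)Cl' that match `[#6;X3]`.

4

Check the 18 heavy atoms by environment: 8× C (X4) → no; 1× O (X2) → no; 4× C (X3) → match; 2× O (X1) → no; 1× N (X3) → no; 2× Cl (X1) → no.
That gives 4 matching atoms.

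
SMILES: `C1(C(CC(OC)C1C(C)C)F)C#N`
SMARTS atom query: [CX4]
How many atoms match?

9

The query [CX4] means: C with X4: aliphatic carbon with exactly 4 total connections (bonds + H).
Check the 13 heavy atoms by environment: 9× C (X4) → match; 1× O (X2) → no; 1× C (X2) → no; 1× N (X1) → no; 1× F (X1) → no.
That gives 9 matching atoms.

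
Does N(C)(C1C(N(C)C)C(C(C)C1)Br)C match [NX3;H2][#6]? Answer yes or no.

No

The pattern [NX3;H2][#6] describes a trivalent nitrogen with two H attached to carbon — a primary amine.
The closest candidate here is a dimethylamino group (-N(CH3)2), but the nitrogen has H0, not H2. No other fragment satisfies the full query, so there is no match.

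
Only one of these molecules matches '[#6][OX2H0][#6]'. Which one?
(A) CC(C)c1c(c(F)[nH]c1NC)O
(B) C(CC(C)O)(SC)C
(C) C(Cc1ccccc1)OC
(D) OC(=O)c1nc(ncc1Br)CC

C

[#6][OX2H0][#6] describes an aliphatic oxygen bridging two carbons with no H on the oxygen (an ether).
(A) has a hydroxyl group (-OH) but the oxygen has H1, not H0 bridging two carbons.
(B) has a hydroxyl group (-OH) but the oxygen has H1, not H0 bridging two carbons.
(C) contains a methoxy ether (-OCH3), which satisfies every atom and bond constraint.
(D) has a carboxylic acid group (-C(=O)OH) but the -OH oxygen has H1; the =O is OX1, not OX2.
So the answer is (C).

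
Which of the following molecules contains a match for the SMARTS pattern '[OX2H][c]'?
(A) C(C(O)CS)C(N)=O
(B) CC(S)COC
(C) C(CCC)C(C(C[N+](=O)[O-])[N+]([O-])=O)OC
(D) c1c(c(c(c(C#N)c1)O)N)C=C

[OX2H][c] describes a hydroxyl oxygen attached to an aromatic carbon (a phenol).
(A) has a hydroxyl group (-OH) but the -OH is on an aliphatic carbon, not an aromatic c.
(B) has a methoxy ether (-OCH3) but the oxygen has H0, not H1.
(C) has a methoxy ether (-OCH3) but the oxygen has H0, not H1.
(D) contains a hydroxyl group (-OH), which satisfies every atom and bond constraint.
So the answer is (D).

D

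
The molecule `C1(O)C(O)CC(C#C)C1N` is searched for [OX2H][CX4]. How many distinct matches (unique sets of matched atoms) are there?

2

[OX2H][CX4] is the SMARTS for an aliphatic alcohol: a hydroxyl oxygen bound to an sp3 (X4) carbon.
The molecule carries 2 separate instances of a hydroxyl group (-OH) meeting every constraint; each maps to a distinct set of atoms, giving 2 matches.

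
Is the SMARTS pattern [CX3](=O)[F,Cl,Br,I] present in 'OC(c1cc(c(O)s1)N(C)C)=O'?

No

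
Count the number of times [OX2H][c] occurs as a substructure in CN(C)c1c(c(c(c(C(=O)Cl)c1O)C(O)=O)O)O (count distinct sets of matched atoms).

[OX2H][c] is the SMARTS for a phenol: a hydroxyl oxygen attached to an aromatic carbon.
The molecule carries 3 separate instances of a hydroxyl group (-OH) meeting every constraint; each maps to a distinct set of atoms, giving 3 matches.

3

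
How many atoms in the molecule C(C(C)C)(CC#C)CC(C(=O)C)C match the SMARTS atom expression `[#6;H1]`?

4

Check the 13 heavy atoms by environment: 4× C (H3) → no; 4× C (H1) → match; 2× C (H2) → no; 2× C (H0) → no; 1× O (H0) → no.
That gives 4 matching atoms.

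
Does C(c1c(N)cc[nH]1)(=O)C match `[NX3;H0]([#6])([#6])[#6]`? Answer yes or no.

No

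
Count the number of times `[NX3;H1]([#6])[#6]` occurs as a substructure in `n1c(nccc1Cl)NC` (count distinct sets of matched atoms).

[NX3;H1]([#6])[#6] is the SMARTS for a secondary amine: a trivalent nitrogen with one H, bonded to two carbons.
Exactly one fragment in the molecule meets all constraints, giving 1 match.

1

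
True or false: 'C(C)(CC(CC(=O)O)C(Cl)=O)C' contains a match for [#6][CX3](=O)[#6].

The pattern [#6][CX3](=O)[#6] describes a carbonyl carbon (no H) flanked by two carbons — a ketone.
The closest candidate here is a carboxylic acid group (-C(=O)OH), but one neighbour of the carbonyl carbon is O, not C. No other fragment satisfies the full query, so there is no match.

False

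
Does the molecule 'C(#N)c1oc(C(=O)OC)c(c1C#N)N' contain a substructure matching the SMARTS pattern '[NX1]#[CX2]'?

The pattern [NX1]#[CX2] describes a nitrogen triple-bonded to a two-connected carbon — a nitrile.
The molecule carries a nitrile (-C#N), whose atoms satisfy every constraint of the query, so the pattern matches.

Yes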